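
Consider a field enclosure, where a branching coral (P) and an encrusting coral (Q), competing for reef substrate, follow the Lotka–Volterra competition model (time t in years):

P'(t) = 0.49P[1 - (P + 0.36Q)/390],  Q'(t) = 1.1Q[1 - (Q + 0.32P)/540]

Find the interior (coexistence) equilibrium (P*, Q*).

Setting both brackets to zero gives the nullclines P + 0.36Q = 390 and 0.32P + Q = 540.
Substituting Q = 540 - 0.32P into the first: P(1 - 0.36·0.32) = 390 - 0.36·540.
So P* = 196/0.885 = 221, and then Q* = 540 - 0.32·221 = 469.

P* ≈ 221, Q* ≈ 469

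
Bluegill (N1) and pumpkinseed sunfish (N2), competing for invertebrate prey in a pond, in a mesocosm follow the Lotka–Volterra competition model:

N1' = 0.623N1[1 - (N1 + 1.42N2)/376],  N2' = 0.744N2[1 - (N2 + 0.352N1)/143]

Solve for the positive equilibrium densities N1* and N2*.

N1* ≈ 346, N2* ≈ 21.3

Setting both brackets to zero gives the nullclines N1 + 1.42N2 = 376 and 0.352N1 + N2 = 143.
Substituting N2 = 143 - 0.352N1 into the first: N1(1 - 1.42·0.352) = 376 - 1.42·143.
So N1* = 173/0.5 = 346, and then N2* = 143 - 0.352·346 = 21.3.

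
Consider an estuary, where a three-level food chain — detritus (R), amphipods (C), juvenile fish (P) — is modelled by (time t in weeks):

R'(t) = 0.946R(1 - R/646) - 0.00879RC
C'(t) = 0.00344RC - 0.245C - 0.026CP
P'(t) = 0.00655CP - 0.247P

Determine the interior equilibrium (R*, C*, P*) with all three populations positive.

R* ≈ 420, C* ≈ 37.7, P* ≈ 46.1

From dP/dt = 0: 0.00655C* = 0.247, so C* = 37.7.
From dR/dt = 0: 0.946(1 - R*/646) = 0.00879·37.7, giving R* = 646·(1 - 0.35) = 420.
From dC/dt = 0: 0.00344·420 - 0.245 = 0.026P*, so P* = 1.2/0.026 = 46.1.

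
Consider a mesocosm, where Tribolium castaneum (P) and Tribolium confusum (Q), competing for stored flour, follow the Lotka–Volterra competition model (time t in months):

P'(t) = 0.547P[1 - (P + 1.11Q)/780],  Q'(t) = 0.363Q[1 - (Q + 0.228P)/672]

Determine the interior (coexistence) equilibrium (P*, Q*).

Setting both brackets to zero gives the nullclines P + 1.11Q = 780 and 0.228P + Q = 672.
Substituting Q = 672 - 0.228P into the first: P(1 - 1.11·0.228) = 780 - 1.11·672.
So P* = 34.1/0.747 = 45.6, and then Q* = 672 - 0.228·45.6 = 662.

P* ≈ 45.6, Q* ≈ 662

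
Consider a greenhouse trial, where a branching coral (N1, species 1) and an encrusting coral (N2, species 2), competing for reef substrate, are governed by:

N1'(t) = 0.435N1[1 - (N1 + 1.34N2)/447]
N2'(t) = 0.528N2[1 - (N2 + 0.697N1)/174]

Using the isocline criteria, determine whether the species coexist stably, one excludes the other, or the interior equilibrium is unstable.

Compare the nullcline intercepts: K1/α12 = 447/1.34 = 334 > K2 = 174; K2/α21 = 174/0.697 = 250 < K1 = 447.
Since the inequalities point opposite ways, species 1 can invade but species 2 cannot.

species 1 excludes species 2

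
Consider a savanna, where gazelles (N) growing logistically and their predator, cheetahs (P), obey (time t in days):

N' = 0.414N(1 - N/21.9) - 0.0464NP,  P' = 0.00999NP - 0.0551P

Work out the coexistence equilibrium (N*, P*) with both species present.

From dP/dt = 0 with P > 0: 0.00999N* = 0.0551, so N* = 5.52.
Substitute into dN/dt = 0: 0.414(1 - 5.52/21.9) = 0.0464P*.
The bracket is 0.748, giving P* = 0.31/0.0464 = 6.68.

N* ≈ 5.52, P* ≈ 6.68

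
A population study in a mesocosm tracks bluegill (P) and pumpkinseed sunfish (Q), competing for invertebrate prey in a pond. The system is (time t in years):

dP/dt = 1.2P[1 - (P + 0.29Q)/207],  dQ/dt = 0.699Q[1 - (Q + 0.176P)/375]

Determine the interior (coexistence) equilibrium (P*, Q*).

Setting both brackets to zero gives the nullclines P + 0.29Q = 207 and 0.176P + Q = 375.
Substituting Q = 375 - 0.176P into the first: P(1 - 0.29·0.176) = 207 - 0.29·375.
So P* = 98.3/0.949 = 104, and then Q* = 375 - 0.176·104 = 357.

P* ≈ 104, Q* ≈ 357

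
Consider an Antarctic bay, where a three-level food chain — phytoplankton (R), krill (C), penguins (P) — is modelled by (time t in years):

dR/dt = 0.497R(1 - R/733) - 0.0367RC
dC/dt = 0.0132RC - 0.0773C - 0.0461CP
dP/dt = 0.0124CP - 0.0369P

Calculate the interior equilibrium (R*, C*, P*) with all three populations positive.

R* ≈ 572, C* ≈ 2.98, P* ≈ 162

From dP/dt = 0: 0.0124C* = 0.0369, so C* = 2.98.
From dR/dt = 0: 0.497(1 - R*/733) = 0.0367·2.98, giving R* = 733·(1 - 0.22) = 572.
From dC/dt = 0: 0.0132·572 - 0.0773 = 0.0461P*, so P* = 7.47/0.0461 = 162.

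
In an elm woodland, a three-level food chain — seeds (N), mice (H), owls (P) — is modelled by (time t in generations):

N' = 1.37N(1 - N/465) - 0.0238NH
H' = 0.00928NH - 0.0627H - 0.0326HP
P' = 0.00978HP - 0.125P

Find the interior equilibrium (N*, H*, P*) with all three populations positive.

N* ≈ 362, H* ≈ 12.8, P* ≈ 101

From dP/dt = 0: 0.00978H* = 0.125, so H* = 12.8.
From dN/dt = 0: 1.37(1 - N*/465) = 0.0238·12.8, giving N* = 465·(1 - 0.222) = 362.
From dH/dt = 0: 0.00928·362 - 0.0627 = 0.0326P*, so P* = 3.29/0.0326 = 101.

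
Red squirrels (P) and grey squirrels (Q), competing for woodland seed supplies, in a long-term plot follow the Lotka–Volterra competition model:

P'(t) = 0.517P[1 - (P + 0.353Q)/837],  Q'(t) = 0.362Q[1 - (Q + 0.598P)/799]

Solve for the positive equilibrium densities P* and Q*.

Setting both brackets to zero gives the nullclines P + 0.353Q = 837 and 0.598P + Q = 799.
Substituting Q = 799 - 0.598P into the first: P(1 - 0.353·0.598) = 837 - 0.353·799.
So P* = 555/0.789 = 703, and then Q* = 799 - 0.598·703 = 378.

P* ≈ 703, Q* ≈ 378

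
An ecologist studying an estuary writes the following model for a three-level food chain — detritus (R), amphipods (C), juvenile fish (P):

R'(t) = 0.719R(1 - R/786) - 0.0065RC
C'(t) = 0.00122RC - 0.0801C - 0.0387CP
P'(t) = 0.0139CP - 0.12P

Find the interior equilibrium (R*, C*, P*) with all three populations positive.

R* ≈ 725, C* ≈ 8.63, P* ≈ 20.8

From dP/dt = 0: 0.0139C* = 0.12, so C* = 8.63.
From dR/dt = 0: 0.719(1 - R*/786) = 0.0065·8.63, giving R* = 786·(1 - 0.078) = 725.
From dC/dt = 0: 0.00122·725 - 0.0801 = 0.0387P*, so P* = 0.804/0.0387 = 20.8.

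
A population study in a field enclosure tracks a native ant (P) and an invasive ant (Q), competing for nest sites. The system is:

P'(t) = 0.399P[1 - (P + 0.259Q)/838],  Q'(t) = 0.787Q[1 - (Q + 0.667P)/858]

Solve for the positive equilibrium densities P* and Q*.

Setting both brackets to zero gives the nullclines P + 0.259Q = 838 and 0.667P + Q = 858.
Substituting Q = 858 - 0.667P into the first: P(1 - 0.259·0.667) = 838 - 0.259·858.
So P* = 616/0.827 = 744, and then Q* = 858 - 0.667·744 = 362.

P* ≈ 744, Q* ≈ 362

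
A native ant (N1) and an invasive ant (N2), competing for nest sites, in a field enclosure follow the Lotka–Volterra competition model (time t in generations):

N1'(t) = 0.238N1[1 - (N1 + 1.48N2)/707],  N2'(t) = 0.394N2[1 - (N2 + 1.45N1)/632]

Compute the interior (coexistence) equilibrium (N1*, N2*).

Setting both brackets to zero gives the nullclines N1 + 1.48N2 = 707 and 1.45N1 + N2 = 632.
Substituting N2 = 632 - 1.45N1 into the first: N1(1 - 1.48·1.45) = 707 - 1.48·632.
So N1* = -228/-1.15 = 199, and then N2* = 632 - 1.45·199 = 343.

N1* ≈ 199, N2* ≈ 343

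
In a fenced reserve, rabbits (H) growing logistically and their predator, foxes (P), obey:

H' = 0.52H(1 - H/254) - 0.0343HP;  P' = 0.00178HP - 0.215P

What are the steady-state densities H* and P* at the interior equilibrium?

From dP/dt = 0 with P > 0: 0.00178H* = 0.215, so H* = 121.
Substitute into dH/dt = 0: 0.52(1 - 121/254) = 0.0343P*.
The bracket is 0.524, giving P* = 0.273/0.0343 = 7.95.

H* ≈ 121, P* ≈ 7.95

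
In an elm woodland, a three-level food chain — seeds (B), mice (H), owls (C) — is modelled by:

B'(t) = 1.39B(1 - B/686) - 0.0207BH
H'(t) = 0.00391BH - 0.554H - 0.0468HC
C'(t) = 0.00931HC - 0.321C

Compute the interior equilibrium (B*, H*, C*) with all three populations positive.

From dC/dt = 0: 0.00931H* = 0.321, so H* = 34.5.
From dB/dt = 0: 1.39(1 - B*/686) = 0.0207·34.5, giving B* = 686·(1 - 0.513) = 334.
From dH/dt = 0: 0.00391·334 - 0.554 = 0.0468C*, so C* = 0.751/0.0468 = 16.

B* ≈ 334, H* ≈ 34.5, C* ≈ 16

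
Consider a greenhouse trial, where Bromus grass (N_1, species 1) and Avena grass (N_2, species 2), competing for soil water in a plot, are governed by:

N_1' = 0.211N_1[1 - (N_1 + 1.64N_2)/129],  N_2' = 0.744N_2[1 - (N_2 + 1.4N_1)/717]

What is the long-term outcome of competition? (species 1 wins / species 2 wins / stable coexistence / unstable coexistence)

species 2 excludes species 1

Compare the nullcline intercepts: K1/α12 = 129/1.64 = 78.7 < K2 = 717; K2/α21 = 717/1.4 = 512 > K1 = 129.
Since the inequalities point opposite ways, species 2 can invade but species 1 cannot.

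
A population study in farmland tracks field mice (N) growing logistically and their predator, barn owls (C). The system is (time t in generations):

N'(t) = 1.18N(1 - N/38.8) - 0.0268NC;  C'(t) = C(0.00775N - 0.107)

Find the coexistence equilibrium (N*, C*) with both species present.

From dC/dt = 0 with C > 0: 0.00775N* = 0.107, so N* = 13.8.
Substitute into dN/dt = 0: 1.18(1 - 13.8/38.8) = 0.0268C*.
The bracket is 0.644, giving C* = 0.76/0.0268 = 28.4.

N* ≈ 13.8, C* ≈ 28.4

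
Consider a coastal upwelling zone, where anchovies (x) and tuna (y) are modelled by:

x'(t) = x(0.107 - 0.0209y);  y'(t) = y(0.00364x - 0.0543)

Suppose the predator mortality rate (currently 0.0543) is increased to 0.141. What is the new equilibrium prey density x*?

At the interior fixed point, setting dy/dt = 0 with y > 0 fixes x* = (predator death rate)/(xy coefficient) — independent of the other coefficients.
With the change, x* = 0.141/0.00364 = 38.7; it rises from 14.9.

x* ≈ 38.7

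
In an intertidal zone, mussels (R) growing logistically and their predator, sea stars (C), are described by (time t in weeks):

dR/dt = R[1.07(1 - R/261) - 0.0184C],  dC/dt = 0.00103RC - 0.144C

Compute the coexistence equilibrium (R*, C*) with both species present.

R* ≈ 140, C* ≈ 27

From dC/dt = 0 with C > 0: 0.00103R* = 0.144, so R* = 140.
Substitute into dR/dt = 0: 1.07(1 - 140/261) = 0.0184C*.
The bracket is 0.464, giving C* = 0.497/0.0184 = 27.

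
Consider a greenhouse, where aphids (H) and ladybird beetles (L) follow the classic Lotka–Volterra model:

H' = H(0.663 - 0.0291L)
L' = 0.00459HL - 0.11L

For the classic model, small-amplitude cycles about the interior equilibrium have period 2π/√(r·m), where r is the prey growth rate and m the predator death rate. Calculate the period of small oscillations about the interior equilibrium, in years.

T ≈ 23.3 years

Here r = 0.663 and m = 0.11, so r·m = 0.0729.
ω = √0.0729 = 0.27 per year, hence T = 2π/ω ≈ 23.3 years.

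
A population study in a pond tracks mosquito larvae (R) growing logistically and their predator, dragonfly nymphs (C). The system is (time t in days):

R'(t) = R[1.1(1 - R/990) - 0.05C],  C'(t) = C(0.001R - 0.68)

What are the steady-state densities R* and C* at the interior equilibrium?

R* ≈ 680, C* ≈ 6.89

From dC/dt = 0 with C > 0: 0.001R* = 0.68, so R* = 680.
Substitute into dR/dt = 0: 1.1(1 - 680/990) = 0.05C*.
The bracket is 0.313, giving C* = 0.344/0.05 = 6.89.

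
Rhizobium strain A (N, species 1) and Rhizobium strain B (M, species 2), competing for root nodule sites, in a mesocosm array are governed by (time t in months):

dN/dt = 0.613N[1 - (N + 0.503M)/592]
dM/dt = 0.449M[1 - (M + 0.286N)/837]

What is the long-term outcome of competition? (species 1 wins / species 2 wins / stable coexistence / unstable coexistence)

Compare the nullcline intercepts: K1/α12 = 592/0.503 = 1180 > K2 = 837; K2/α21 = 837/0.286 = 2930 > K1 = 592.
Since both inequalities hold, each species can invade when rare, so the interior equilibrium is stable.

stable coexistence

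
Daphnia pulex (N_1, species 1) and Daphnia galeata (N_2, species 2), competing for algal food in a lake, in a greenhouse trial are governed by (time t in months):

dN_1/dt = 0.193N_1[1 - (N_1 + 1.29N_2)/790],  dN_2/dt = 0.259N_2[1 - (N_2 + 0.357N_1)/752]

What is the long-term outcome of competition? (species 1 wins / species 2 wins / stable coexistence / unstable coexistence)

Compare the nullcline intercepts: K1/α12 = 790/1.29 = 612 < K2 = 752; K2/α21 = 752/0.357 = 2110 > K1 = 790.
Since the inequalities point opposite ways, species 2 can invade but species 1 cannot.

species 2 excludes species 1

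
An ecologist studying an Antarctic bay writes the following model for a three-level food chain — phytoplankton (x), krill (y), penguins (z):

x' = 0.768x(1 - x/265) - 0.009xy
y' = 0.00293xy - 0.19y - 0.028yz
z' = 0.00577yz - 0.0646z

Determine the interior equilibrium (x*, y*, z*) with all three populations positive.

From dz/dt = 0: 0.00577y* = 0.0646, so y* = 11.2.
From dx/dt = 0: 0.768(1 - x*/265) = 0.009·11.2, giving x* = 265·(1 - 0.131) = 230.
From dy/dt = 0: 0.00293·230 - 0.19 = 0.028z*, so z* = 0.485/0.028 = 17.3.

x* ≈ 230, y* ≈ 11.2, z* ≈ 17.3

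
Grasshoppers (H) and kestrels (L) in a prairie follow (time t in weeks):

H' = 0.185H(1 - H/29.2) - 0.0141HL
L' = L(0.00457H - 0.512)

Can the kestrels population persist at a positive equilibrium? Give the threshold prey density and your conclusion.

The predator equation gives dL/dt > 0 only when H > 0.512/0.00457 = 112.
Without the predator, H → K = 29.2. Since 29.2 < 112, the predator cannot invade.

Threshold H = 112; K < 112, so no, the predator goes extinct.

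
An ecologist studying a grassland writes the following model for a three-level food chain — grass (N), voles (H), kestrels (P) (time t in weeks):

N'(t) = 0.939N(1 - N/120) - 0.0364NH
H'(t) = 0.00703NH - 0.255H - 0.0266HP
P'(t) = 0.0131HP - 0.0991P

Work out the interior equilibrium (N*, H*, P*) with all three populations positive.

From dP/dt = 0: 0.0131H* = 0.0991, so H* = 7.56.
From dN/dt = 0: 0.939(1 - N*/120) = 0.0364·7.56, giving N* = 120·(1 - 0.293) = 84.8.
From dH/dt = 0: 0.00703·84.8 - 0.255 = 0.0266P*, so P* = 0.341/0.0266 = 12.8.

N* ≈ 84.8, H* ≈ 7.56, P* ≈ 12.8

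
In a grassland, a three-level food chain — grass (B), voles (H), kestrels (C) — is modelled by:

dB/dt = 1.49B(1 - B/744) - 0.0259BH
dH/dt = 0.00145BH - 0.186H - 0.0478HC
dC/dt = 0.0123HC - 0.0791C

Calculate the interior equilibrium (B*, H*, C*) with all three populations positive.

B* ≈ 661, H* ≈ 6.43, C* ≈ 16.2

From dC/dt = 0: 0.0123H* = 0.0791, so H* = 6.43.
From dB/dt = 0: 1.49(1 - B*/744) = 0.0259·6.43, giving B* = 744·(1 - 0.112) = 661.
From dH/dt = 0: 0.00145·661 - 0.186 = 0.0478C*, so C* = 0.772/0.0478 = 16.2.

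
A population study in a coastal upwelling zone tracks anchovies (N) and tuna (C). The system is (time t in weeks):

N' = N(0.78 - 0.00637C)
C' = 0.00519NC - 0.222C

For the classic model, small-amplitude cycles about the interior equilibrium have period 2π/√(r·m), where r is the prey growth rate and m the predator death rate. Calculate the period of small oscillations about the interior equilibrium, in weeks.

Here r = 0.78 and m = 0.222, so r·m = 0.173.
ω = √0.173 = 0.416 per week, hence T = 2π/ω ≈ 15.1 weeks.

T ≈ 15.1 weeks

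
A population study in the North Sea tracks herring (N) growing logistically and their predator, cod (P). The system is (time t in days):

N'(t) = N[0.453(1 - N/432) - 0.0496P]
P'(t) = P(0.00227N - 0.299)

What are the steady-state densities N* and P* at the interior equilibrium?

N* ≈ 132, P* ≈ 6.35

From dP/dt = 0 with P > 0: 0.00227N* = 0.299, so N* = 132.
Substitute into dN/dt = 0: 0.453(1 - 132/432) = 0.0496P*.
The bracket is 0.695, giving P* = 0.315/0.0496 = 6.35.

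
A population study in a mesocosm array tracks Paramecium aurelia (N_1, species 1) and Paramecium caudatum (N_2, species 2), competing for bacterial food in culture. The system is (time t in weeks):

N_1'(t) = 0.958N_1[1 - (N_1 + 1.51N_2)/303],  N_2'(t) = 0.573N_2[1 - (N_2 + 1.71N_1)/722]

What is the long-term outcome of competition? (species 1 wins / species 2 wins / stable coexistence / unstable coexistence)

Compare the nullcline intercepts: K1/α12 = 303/1.51 = 201 < K2 = 722; K2/α21 = 722/1.71 = 422 > K1 = 303.
Since the inequalities point opposite ways, species 2 can invade but species 1 cannot.

species 2 excludes species 1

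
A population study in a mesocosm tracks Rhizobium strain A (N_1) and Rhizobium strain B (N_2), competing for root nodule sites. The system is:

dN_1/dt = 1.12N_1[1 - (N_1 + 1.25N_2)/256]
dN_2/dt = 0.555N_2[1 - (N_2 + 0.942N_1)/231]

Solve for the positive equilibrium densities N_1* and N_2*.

Setting both brackets to zero gives the nullclines N_1 + 1.25N_2 = 256 and 0.942N_1 + N_2 = 231.
Substituting N_2 = 231 - 0.942N_1 into the first: N_1(1 - 1.25·0.942) = 256 - 1.25·231.
So N_1* = -32.8/-0.177 = 185, and then N_2* = 231 - 0.942·185 = 57.2.

N_1* ≈ 185, N_2* ≈ 57.2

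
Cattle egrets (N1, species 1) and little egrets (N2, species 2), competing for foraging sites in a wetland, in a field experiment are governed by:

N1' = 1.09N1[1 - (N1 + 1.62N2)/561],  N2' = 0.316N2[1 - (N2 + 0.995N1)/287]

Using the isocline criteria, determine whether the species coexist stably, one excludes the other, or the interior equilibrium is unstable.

species 1 excludes species 2

Compare the nullcline intercepts: K1/α12 = 561/1.62 = 346 > K2 = 287; K2/α21 = 287/0.995 = 288 < K1 = 561.
Since the inequalities point opposite ways, species 1 can invade but species 2 cannot.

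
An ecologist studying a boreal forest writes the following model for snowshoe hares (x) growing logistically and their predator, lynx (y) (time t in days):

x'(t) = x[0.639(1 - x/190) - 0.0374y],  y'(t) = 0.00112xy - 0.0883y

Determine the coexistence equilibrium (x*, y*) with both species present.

From dy/dt = 0 with y > 0: 0.00112x* = 0.0883, so x* = 78.8.
Substitute into dx/dt = 0: 0.639(1 - 78.8/190) = 0.0374y*.
The bracket is 0.585, giving y* = 0.374/0.0374 = 10.

x* ≈ 78.8, y* ≈ 10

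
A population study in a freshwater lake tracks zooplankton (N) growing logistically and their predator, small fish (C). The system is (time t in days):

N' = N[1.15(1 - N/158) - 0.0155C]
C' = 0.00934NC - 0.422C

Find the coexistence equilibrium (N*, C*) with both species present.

From dC/dt = 0 with C > 0: 0.00934N* = 0.422, so N* = 45.2.
Substitute into dN/dt = 0: 1.15(1 - 45.2/158) = 0.0155C*.
The bracket is 0.714, giving C* = 0.821/0.0155 = 53.

N* ≈ 45.2, C* ≈ 53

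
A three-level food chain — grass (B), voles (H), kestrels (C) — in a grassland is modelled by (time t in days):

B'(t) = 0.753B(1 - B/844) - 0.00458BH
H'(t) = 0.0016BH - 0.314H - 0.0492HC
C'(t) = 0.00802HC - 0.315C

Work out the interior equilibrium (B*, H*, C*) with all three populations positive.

From dC/dt = 0: 0.00802H* = 0.315, so H* = 39.3.
From dB/dt = 0: 0.753(1 - B*/844) = 0.00458·39.3, giving B* = 844·(1 - 0.239) = 642.
From dH/dt = 0: 0.0016·642 - 0.314 = 0.0492C*, so C* = 0.714/0.0492 = 14.5.

B* ≈ 642, H* ≈ 39.3, C* ≈ 14.5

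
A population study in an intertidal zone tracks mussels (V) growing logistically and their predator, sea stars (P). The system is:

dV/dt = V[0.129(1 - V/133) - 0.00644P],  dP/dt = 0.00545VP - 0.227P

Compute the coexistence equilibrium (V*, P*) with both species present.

V* ≈ 41.7, P* ≈ 13.8

From dP/dt = 0 with P > 0: 0.00545V* = 0.227, so V* = 41.7.
Substitute into dV/dt = 0: 0.129(1 - 41.7/133) = 0.00644P*.
The bracket is 0.687, giving P* = 0.0886/0.00644 = 13.8.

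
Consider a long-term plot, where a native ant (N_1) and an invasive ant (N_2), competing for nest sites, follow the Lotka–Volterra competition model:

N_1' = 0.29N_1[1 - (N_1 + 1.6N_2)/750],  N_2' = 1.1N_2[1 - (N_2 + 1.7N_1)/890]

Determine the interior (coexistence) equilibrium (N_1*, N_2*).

Setting both brackets to zero gives the nullclines N_1 + 1.6N_2 = 750 and 1.7N_1 + N_2 = 890.
Substituting N_2 = 890 - 1.7N_1 into the first: N_1(1 - 1.6·1.7) = 750 - 1.6·890.
So N_1* = -674/-1.72 = 392, and then N_2* = 890 - 1.7·392 = 224.

N_1* ≈ 392, N_2* ≈ 224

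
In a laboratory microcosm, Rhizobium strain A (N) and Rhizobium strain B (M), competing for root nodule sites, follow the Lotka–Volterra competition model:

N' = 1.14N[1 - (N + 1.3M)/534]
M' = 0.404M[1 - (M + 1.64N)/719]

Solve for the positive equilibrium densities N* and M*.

N* ≈ 354, M* ≈ 138

Setting both brackets to zero gives the nullclines N + 1.3M = 534 and 1.64N + M = 719.
Substituting M = 719 - 1.64N into the first: N(1 - 1.3·1.64) = 534 - 1.3·719.
So N* = -401/-1.13 = 354, and then M* = 719 - 1.64·354 = 138.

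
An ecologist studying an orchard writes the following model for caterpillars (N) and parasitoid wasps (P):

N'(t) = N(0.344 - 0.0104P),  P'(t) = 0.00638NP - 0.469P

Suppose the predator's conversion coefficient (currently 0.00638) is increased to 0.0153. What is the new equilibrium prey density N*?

At the interior fixed point, setting dP/dt = 0 with P > 0 fixes N* = (predator death rate)/(NP coefficient) — independent of the other coefficients.
With the change, N* = 0.469/0.0153 = 30.7; it falls from 73.5.

N* ≈ 30.7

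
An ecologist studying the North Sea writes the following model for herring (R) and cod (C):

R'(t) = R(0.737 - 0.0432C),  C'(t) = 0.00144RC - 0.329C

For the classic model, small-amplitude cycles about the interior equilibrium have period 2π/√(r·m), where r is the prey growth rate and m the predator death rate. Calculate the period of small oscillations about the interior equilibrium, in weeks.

T ≈ 12.8 weeks

Here r = 0.737 and m = 0.329, so r·m = 0.242.
ω = √0.242 = 0.492 per week, hence T = 2π/ω ≈ 12.8 weeks.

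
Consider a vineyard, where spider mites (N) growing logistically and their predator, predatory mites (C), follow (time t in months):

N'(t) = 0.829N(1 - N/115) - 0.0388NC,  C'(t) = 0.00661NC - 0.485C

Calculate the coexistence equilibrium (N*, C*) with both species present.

N* ≈ 73.4, C* ≈ 7.73

From dC/dt = 0 with C > 0: 0.00661N* = 0.485, so N* = 73.4.
Substitute into dN/dt = 0: 0.829(1 - 73.4/115) = 0.0388C*.
The bracket is 0.362, giving C* = 0.3/0.0388 = 7.73.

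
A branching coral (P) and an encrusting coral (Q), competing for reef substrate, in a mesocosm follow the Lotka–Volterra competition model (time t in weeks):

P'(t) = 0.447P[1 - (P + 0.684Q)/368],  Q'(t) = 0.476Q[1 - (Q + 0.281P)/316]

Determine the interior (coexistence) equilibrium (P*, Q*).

Setting both brackets to zero gives the nullclines P + 0.684Q = 368 and 0.281P + Q = 316.
Substituting Q = 316 - 0.281P into the first: P(1 - 0.684·0.281) = 368 - 0.684·316.
So P* = 152/0.808 = 188, and then Q* = 316 - 0.281·188 = 263.

P* ≈ 188, Q* ≈ 263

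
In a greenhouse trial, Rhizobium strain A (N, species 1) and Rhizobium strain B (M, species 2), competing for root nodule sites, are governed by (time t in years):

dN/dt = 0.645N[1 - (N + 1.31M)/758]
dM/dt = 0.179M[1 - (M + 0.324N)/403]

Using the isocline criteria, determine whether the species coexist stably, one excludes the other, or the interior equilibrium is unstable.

Compare the nullcline intercepts: K1/α12 = 758/1.31 = 579 > K2 = 403; K2/α21 = 403/0.324 = 1240 > K1 = 758.
Since both inequalities hold, each species can invade when rare, so the interior equilibrium is stable.

stable coexistence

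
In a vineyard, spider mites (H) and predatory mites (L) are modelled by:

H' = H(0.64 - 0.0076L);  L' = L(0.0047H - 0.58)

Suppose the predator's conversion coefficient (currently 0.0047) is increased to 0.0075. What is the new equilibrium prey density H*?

At the interior fixed point, setting dL/dt = 0 with L > 0 fixes H* = (predator death rate)/(HL coefficient) — independent of the other coefficients.
With the change, H* = 0.58/0.0075 = 77.3; it falls from 123.

H* ≈ 77.3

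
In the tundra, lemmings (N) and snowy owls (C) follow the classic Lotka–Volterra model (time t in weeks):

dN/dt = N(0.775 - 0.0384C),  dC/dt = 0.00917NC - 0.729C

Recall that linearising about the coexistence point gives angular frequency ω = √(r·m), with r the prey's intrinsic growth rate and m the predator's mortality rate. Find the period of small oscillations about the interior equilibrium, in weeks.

T ≈ 8.36 weeks

Here r = 0.775 and m = 0.729, so r·m = 0.565.
ω = √0.565 = 0.752 per week, hence T = 2π/ω ≈ 8.36 weeks.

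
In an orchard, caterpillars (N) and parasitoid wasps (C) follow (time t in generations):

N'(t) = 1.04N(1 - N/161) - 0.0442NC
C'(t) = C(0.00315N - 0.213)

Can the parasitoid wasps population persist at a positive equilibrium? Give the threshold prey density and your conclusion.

Threshold N = 67.6; K > 67.6, so yes, the predator persists.

The predator equation gives dC/dt > 0 only when N > 0.213/0.00315 = 67.6.
Without the predator, N → K = 161. Since 161 > 67.6, the predator can invade and persist.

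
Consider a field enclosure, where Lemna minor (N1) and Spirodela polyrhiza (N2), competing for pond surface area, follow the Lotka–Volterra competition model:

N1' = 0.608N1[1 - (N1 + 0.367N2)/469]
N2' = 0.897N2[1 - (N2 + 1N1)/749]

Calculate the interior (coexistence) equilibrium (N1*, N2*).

N1* ≈ 307, N2* ≈ 442

Setting both brackets to zero gives the nullclines N1 + 0.367N2 = 469 and 1N1 + N2 = 749.
Substituting N2 = 749 - 1N1 into the first: N1(1 - 0.367·1) = 469 - 0.367·749.
So N1* = 194/0.633 = 307, and then N2* = 749 - 1·307 = 442.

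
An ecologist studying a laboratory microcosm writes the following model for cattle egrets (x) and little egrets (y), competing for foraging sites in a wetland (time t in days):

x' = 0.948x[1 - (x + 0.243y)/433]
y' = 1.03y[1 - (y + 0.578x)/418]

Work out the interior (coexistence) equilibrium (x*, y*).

Setting both brackets to zero gives the nullclines x + 0.243y = 433 and 0.578x + y = 418.
Substituting y = 418 - 0.578x into the first: x(1 - 0.243·0.578) = 433 - 0.243·418.
So x* = 331/0.86 = 386, and then y* = 418 - 0.578·386 = 195.

x* ≈ 386, y* ≈ 195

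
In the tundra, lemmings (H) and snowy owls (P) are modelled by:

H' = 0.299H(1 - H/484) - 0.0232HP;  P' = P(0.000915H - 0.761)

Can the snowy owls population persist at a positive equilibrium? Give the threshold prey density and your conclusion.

Threshold H = 832; K < 832, so no, the predator goes extinct.

The predator equation gives dP/dt > 0 only when H > 0.761/0.000915 = 832.
Without the predator, H → K = 484. Since 484 < 832, the predator cannot invade.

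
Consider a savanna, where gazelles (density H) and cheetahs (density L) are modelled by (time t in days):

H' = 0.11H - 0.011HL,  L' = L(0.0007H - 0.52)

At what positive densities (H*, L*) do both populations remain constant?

H* ≈ 743, L* ≈ 10

Set dL/dt = 0 with L > 0: 0.0007H - 0.52 = 0, so H* = 0.52/0.0007 = 743.
Set dH/dt = 0 with H > 0: 0.11 - 0.011L = 0, so L* = 0.11/0.011 = 10.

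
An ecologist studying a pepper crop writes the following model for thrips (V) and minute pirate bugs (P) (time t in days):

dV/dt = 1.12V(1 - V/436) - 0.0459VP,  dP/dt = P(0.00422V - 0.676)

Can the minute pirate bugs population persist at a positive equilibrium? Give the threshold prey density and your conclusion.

Threshold V = 160; K > 160, so yes, the predator persists.

The predator equation gives dP/dt > 0 only when V > 0.676/0.00422 = 160.
Without the predator, V → K = 436. Since 436 > 160, the predator can invade and persist.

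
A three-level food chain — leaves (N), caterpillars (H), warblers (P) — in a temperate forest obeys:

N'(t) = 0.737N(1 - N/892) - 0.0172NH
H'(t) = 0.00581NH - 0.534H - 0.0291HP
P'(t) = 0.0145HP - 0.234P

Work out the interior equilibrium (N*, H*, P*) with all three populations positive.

N* ≈ 556, H* ≈ 16.1, P* ≈ 92.7

From dP/dt = 0: 0.0145H* = 0.234, so H* = 16.1.
From dN/dt = 0: 0.737(1 - N*/892) = 0.0172·16.1, giving N* = 892·(1 - 0.377) = 556.
From dH/dt = 0: 0.00581·556 - 0.534 = 0.0291P*, so P* = 2.7/0.0291 = 92.7.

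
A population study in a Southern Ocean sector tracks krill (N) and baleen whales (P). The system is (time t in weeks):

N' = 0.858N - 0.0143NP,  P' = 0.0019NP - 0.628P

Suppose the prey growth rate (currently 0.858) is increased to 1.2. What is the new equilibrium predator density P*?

At the interior fixed point, setting dN/dt = 0 with N > 0 fixes P* = (prey growth rate)/(NP coefficient) — independent of the other coefficients.
With the change, P* = 1.2/0.0143 = 83.9; it rises from 60.

P* ≈ 83.9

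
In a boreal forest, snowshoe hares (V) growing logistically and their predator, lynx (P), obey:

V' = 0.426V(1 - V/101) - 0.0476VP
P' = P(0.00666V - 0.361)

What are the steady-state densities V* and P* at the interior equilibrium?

From dP/dt = 0 with P > 0: 0.00666V* = 0.361, so V* = 54.2.
Substitute into dV/dt = 0: 0.426(1 - 54.2/101) = 0.0476P*.
The bracket is 0.463, giving P* = 0.197/0.0476 = 4.15.

V* ≈ 54.2, P* ≈ 4.15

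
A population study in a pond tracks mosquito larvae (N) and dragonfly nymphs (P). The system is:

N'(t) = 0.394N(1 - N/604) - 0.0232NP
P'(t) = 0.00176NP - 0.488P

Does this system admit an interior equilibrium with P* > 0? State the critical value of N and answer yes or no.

The predator equation gives dP/dt > 0 only when N > 0.488/0.00176 = 277.
Without the predator, N → K = 604. Since 604 > 277, the predator can invade and persist.

Threshold N = 277; K > 277, so yes, the predator persists.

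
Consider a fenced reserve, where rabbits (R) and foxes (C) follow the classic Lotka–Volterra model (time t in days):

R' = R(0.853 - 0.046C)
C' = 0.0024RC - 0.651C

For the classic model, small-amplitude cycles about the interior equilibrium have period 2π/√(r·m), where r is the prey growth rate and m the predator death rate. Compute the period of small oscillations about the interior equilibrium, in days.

Here r = 0.853 and m = 0.651, so r·m = 0.555.
ω = √0.555 = 0.745 per day, hence T = 2π/ω ≈ 8.43 days.

T ≈ 8.43 days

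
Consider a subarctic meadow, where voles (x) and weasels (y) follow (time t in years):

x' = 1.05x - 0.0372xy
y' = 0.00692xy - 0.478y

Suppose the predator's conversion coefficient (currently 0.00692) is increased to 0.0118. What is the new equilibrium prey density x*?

At the interior fixed point, setting dy/dt = 0 with y > 0 fixes x* = (predator death rate)/(xy coefficient) — independent of the other coefficients.
With the change, x* = 0.478/0.0118 = 40.5; it falls from 69.1.

x* ≈ 40.5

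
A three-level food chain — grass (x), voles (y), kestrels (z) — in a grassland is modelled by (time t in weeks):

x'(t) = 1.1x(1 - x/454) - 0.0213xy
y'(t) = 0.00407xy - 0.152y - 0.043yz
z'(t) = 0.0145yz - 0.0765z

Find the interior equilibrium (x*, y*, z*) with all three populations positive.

x* ≈ 408, y* ≈ 5.28, z* ≈ 35

From dz/dt = 0: 0.0145y* = 0.0765, so y* = 5.28.
From dx/dt = 0: 1.1(1 - x*/454) = 0.0213·5.28, giving x* = 454·(1 - 0.102) = 408.
From dy/dt = 0: 0.00407·408 - 0.152 = 0.043z*, so z* = 1.51/0.043 = 35.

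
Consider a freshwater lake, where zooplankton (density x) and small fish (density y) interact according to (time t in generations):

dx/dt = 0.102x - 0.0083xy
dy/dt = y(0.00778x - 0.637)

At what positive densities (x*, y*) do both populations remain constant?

Set dy/dt = 0 with y > 0: 0.00778x - 0.637 = 0, so x* = 0.637/0.00778 = 81.9.
Set dx/dt = 0 with x > 0: 0.102 - 0.0083y = 0, so y* = 0.102/0.0083 = 12.3.

x* ≈ 81.9, y* ≈ 12.3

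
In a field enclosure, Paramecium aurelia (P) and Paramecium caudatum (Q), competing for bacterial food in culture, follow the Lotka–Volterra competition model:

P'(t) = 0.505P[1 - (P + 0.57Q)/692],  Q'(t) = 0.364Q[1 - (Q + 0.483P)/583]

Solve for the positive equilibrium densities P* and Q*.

Setting both brackets to zero gives the nullclines P + 0.57Q = 692 and 0.483P + Q = 583.
Substituting Q = 583 - 0.483P into the first: P(1 - 0.57·0.483) = 692 - 0.57·583.
So P* = 360/0.725 = 496, and then Q* = 583 - 0.483·496 = 343.

P* ≈ 496, Q* ≈ 343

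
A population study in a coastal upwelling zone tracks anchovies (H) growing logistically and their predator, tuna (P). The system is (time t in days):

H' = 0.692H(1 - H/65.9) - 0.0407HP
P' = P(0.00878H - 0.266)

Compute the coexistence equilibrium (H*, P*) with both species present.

H* ≈ 30.3, P* ≈ 9.19

From dP/dt = 0 with P > 0: 0.00878H* = 0.266, so H* = 30.3.
Substitute into dH/dt = 0: 0.692(1 - 30.3/65.9) = 0.0407P*.
The bracket is 0.54, giving P* = 0.374/0.0407 = 9.19.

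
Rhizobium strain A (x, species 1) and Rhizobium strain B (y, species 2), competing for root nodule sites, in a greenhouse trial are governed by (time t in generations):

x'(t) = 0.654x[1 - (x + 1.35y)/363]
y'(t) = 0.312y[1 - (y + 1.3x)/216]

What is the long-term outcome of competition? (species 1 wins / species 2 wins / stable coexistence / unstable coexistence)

Compare the nullcline intercepts: K1/α12 = 363/1.35 = 269 > K2 = 216; K2/α21 = 216/1.3 = 166 < K1 = 363.
Since the inequalities point opposite ways, species 1 can invade but species 2 cannot.

species 1 excludes species 2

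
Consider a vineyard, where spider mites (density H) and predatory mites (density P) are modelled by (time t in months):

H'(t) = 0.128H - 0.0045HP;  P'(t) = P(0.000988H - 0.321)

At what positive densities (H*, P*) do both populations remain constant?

H* ≈ 325, P* ≈ 28.4

Set dP/dt = 0 with P > 0: 0.000988H - 0.321 = 0, so H* = 0.321/0.000988 = 325.
Set dH/dt = 0 with H > 0: 0.128 - 0.0045P = 0, so P* = 0.128/0.0045 = 28.4.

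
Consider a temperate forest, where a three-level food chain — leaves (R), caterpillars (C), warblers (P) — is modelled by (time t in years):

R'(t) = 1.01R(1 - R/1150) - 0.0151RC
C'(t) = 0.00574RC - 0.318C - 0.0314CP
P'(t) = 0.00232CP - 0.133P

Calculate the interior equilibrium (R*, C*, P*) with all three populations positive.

From dP/dt = 0: 0.00232C* = 0.133, so C* = 57.3.
From dR/dt = 0: 1.01(1 - R*/1150) = 0.0151·57.3, giving R* = 1150·(1 - 0.857) = 164.
From dC/dt = 0: 0.00574·164 - 0.318 = 0.0314P*, so P* = 0.625/0.0314 = 19.9.

R* ≈ 164, C* ≈ 57.3, P* ≈ 19.9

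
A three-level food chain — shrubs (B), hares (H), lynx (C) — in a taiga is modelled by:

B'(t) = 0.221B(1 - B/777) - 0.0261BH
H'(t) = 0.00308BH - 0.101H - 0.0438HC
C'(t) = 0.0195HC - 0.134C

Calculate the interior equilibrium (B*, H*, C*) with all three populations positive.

From dC/dt = 0: 0.0195H* = 0.134, so H* = 6.87.
From dB/dt = 0: 0.221(1 - B*/777) = 0.0261·6.87, giving B* = 777·(1 - 0.812) = 146.
From dH/dt = 0: 0.00308·146 - 0.101 = 0.0438C*, so C* = 0.35/0.0438 = 7.99.

B* ≈ 146, H* ≈ 6.87, C* ≈ 7.99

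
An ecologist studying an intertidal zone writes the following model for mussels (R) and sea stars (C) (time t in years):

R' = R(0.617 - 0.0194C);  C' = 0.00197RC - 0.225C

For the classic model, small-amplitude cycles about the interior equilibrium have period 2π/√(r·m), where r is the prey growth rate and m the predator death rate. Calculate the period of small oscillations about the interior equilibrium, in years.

Here r = 0.617 and m = 0.225, so r·m = 0.139.
ω = √0.139 = 0.373 per year, hence T = 2π/ω ≈ 16.9 years.

T ≈ 16.9 years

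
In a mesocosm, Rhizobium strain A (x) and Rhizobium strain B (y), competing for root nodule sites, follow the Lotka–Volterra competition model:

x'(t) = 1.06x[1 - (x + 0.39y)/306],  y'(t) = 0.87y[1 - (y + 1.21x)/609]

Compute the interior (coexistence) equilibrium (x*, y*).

x* ≈ 130, y* ≈ 452

Setting both brackets to zero gives the nullclines x + 0.39y = 306 and 1.21x + y = 609.
Substituting y = 609 - 1.21x into the first: x(1 - 0.39·1.21) = 306 - 0.39·609.
So x* = 68.5/0.528 = 130, and then y* = 609 - 1.21·130 = 452.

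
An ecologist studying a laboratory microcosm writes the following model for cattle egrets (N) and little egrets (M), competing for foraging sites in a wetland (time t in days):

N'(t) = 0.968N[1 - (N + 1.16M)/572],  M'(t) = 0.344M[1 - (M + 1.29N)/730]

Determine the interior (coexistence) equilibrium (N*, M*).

N* ≈ 554, M* ≈ 15.9

Setting both brackets to zero gives the nullclines N + 1.16M = 572 and 1.29N + M = 730.
Substituting M = 730 - 1.29N into the first: N(1 - 1.16·1.29) = 572 - 1.16·730.
So N* = -275/-0.496 = 554, and then M* = 730 - 1.29·554 = 15.9.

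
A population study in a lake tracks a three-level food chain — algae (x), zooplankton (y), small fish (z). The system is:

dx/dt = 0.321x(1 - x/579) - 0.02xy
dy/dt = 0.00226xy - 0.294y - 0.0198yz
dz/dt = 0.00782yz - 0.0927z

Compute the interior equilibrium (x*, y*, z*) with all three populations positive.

From dz/dt = 0: 0.00782y* = 0.0927, so y* = 11.9.
From dx/dt = 0: 0.321(1 - x*/579) = 0.02·11.9, giving x* = 579·(1 - 0.739) = 151.
From dy/dt = 0: 0.00226·151 - 0.294 = 0.0198z*, so z* = 0.0481/0.0198 = 2.43.

x* ≈ 151, y* ≈ 11.9, z* ≈ 2.43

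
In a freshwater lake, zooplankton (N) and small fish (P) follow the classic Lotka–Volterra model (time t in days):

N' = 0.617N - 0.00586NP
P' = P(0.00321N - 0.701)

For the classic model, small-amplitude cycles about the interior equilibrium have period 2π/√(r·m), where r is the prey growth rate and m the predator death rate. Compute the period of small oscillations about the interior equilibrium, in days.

Here r = 0.617 and m = 0.701, so r·m = 0.433.
ω = √0.433 = 0.658 per day, hence T = 2π/ω ≈ 9.55 days.

T ≈ 9.55 days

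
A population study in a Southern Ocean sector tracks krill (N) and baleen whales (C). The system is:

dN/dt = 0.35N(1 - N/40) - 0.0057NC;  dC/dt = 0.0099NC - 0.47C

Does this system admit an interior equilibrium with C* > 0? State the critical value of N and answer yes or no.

Threshold N = 47.5; K < 47.5, so no, the predator goes extinct.

The predator equation gives dC/dt > 0 only when N > 0.47/0.0099 = 47.5.
Without the predator, N → K = 40. Since 40 < 47.5, the predator cannot invade.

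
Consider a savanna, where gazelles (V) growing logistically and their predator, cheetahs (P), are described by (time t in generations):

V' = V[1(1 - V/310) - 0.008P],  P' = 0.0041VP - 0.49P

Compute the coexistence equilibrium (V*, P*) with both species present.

V* ≈ 120, P* ≈ 76.8

From dP/dt = 0 with P > 0: 0.0041V* = 0.49, so V* = 120.
Substitute into dV/dt = 0: 1(1 - 120/310) = 0.008P*.
The bracket is 0.614, giving P* = 0.614/0.008 = 76.8.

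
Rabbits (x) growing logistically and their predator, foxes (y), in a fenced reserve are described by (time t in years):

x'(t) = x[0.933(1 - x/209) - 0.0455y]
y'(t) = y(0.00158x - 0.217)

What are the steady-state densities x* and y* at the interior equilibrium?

From dy/dt = 0 with y > 0: 0.00158x* = 0.217, so x* = 137.
Substitute into dx/dt = 0: 0.933(1 - 137/209) = 0.0455y*.
The bracket is 0.343, giving y* = 0.32/0.0455 = 7.03.

x* ≈ 137, y* ≈ 7.03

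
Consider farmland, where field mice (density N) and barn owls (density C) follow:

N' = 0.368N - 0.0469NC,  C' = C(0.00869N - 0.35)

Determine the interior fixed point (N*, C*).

N* ≈ 40.3, C* ≈ 7.85

Set dC/dt = 0 with C > 0: 0.00869N - 0.35 = 0, so N* = 0.35/0.00869 = 40.3.
Set dN/dt = 0 with N > 0: 0.368 - 0.0469C = 0, so C* = 0.368/0.0469 = 7.85.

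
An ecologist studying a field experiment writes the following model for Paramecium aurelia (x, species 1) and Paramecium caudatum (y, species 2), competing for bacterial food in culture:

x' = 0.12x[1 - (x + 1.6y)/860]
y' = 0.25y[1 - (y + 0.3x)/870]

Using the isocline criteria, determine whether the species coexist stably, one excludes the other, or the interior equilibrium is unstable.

Compare the nullcline intercepts: K1/α12 = 860/1.6 = 538 < K2 = 870; K2/α21 = 870/0.3 = 2900 > K1 = 860.
Since the inequalities point opposite ways, species 2 can invade but species 1 cannot.

species 2 excludes species 1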